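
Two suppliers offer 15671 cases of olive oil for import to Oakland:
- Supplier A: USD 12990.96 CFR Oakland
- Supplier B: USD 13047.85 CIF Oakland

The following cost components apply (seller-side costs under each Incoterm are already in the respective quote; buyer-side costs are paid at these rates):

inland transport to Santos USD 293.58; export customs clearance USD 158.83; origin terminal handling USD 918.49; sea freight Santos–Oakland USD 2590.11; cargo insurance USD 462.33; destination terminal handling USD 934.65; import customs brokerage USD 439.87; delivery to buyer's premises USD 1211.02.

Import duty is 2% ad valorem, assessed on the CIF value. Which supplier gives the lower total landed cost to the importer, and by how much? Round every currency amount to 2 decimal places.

Supplier A (CFR):
CIF value = CFR price + insurance = 12990.96 + 462.33 = 13453.29
Import duty = 13453.29 × 2% = 269.07
Buyer bears (A): 462.33 + 934.65 + 439.87 + 1211.02 = 3047.87
Landed cost (A) = invoice 12990.96 + 3047.87 + duty 269.07 = 16307.90
Supplier B (CIF):
The CIF price already equals the CIF value: 13047.85
Import duty = 13047.85 × 2% = 260.96
Buyer bears (B): 934.65 + 439.87 + 1211.02 = 2585.54
Landed cost (B) = invoice 13047.85 + 2585.54 + duty 260.96 = 15894.35
Difference = |16307.90 − 15894.35| = 413.55

Supplier B is cheaper by USD 413.55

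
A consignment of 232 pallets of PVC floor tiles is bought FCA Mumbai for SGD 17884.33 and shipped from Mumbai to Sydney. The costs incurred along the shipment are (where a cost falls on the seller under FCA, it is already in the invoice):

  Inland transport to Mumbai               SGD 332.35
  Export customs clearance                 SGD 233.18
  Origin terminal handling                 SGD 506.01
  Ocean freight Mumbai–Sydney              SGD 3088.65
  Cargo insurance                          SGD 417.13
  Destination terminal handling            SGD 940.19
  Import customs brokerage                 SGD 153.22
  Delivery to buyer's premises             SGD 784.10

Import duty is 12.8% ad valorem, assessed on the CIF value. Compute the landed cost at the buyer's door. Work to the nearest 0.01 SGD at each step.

Total landed cost: SGD 26576.33

FCA: the seller delivers export-cleared goods to the carrier; the buyer bears costs from that point.
Already in the invoice (seller's account under FCA): inland to port, export clearance — exclude.
CIF value = FCA price + origin terminal + freight + insurance = 17884.33 + 506.01 + 3088.65 + 417.13 = 21896.12
Import duty = 21896.12 × 12.8% = 2802.70
Buyer bears: origin terminal 506.01 + freight 3088.65 + insurance 417.13 + destination terminal 940.19 + brokerage 153.22 + delivery 784.10 + duty 2802.70 = 8692.00
Landed cost = invoice 17884.33 + 8692.00 = 26576.33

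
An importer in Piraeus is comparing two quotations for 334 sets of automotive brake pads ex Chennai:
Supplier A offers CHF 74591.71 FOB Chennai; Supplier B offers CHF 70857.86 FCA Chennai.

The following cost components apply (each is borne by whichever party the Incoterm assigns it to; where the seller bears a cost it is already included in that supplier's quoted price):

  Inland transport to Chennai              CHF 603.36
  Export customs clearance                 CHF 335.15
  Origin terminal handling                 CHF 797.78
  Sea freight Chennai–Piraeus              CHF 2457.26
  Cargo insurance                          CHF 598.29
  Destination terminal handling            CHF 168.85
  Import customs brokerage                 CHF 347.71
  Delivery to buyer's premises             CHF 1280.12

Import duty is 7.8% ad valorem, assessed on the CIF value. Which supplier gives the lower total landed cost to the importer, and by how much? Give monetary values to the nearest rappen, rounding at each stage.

Supplier B is cheaper by CHF 3165.09

Supplier A (FOB):
CIF value = FOB price + freight + insurance = 74591.71 + 2457.26 + 598.29 = 77647.26
Import duty = 77647.26 × 7.8% = 6056.49
Buyer bears (A): 2457.26 + 598.29 + 168.85 + 347.71 + 1280.12 = 4852.23
Landed cost (A) = invoice 74591.71 + 4852.23 + duty 6056.49 = 85500.43
Supplier B (FCA):
CIF value = FCA price + origin terminal + freight + insurance = 70857.86 + 797.78 + 2457.26 + 598.29 = 74711.19
Import duty = 74711.19 × 7.8% = 5827.47
Buyer bears (B): 797.78 + 2457.26 + 598.29 + 168.85 + 347.71 + 1280.12 = 5650.01
Landed cost (B) = invoice 70857.86 + 5650.01 + duty 5827.47 = 82335.34
Difference = |85500.43 − 82335.34| = 3165.09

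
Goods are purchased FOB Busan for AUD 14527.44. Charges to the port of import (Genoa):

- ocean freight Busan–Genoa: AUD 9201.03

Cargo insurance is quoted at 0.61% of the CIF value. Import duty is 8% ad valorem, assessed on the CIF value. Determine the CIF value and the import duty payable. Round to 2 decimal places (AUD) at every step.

CIF value: AUD 23874.10; import duty: AUD 1909.93

Let C be the CIF value. C = FOB price + freight + 0.61% × C
C − 0.61% × C = 14527.44 + 9201.03
0.9939 × C = 23728.47
C = 23728.47 / 0.9939 = 23874.10
Insurance premium = 0.61% × 23874.10 = 145.63
Import duty = 23874.10 × 8% = 1909.93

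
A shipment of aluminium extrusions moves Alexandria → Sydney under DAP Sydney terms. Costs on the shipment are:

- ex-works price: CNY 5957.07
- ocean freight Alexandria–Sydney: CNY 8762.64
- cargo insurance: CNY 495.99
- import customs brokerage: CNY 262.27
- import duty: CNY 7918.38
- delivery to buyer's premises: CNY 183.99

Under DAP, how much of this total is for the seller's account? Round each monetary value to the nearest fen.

Seller's account: CNY 15399.69

DAP: the seller bears all costs to the named destination except import duty and clearance.
Seller's account: goods 5957.07 + freight 8762.64 + insurance 495.99 + delivery 183.99 = 15399.69
Buyer's account: brokerage 262.27 + duty 7918.38 = 8180.65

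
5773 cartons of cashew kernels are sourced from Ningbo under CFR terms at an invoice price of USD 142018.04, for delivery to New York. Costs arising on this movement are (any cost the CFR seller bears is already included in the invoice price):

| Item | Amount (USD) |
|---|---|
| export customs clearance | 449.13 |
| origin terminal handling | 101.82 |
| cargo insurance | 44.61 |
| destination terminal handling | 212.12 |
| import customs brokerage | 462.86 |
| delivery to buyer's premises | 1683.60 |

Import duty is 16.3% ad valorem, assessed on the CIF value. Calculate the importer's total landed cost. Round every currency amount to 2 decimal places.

CFR: the seller pays costs through ocean freight to the destination port, but not insurance.
Already in the invoice (seller's account under CFR): export clearance, origin terminal — exclude.
CIF value = CFR price + insurance = 142018.04 + 44.61 = 142062.65
Import duty = 142062.65 × 16.3% = 23156.21
Buyer bears: insurance 44.61 + destination terminal 212.12 + brokerage 462.86 + delivery 1683.60 + duty 23156.21 = 25559.40
Landed cost = invoice 142018.04 + 25559.40 = 167577.44

Total landed cost: USD 167577.44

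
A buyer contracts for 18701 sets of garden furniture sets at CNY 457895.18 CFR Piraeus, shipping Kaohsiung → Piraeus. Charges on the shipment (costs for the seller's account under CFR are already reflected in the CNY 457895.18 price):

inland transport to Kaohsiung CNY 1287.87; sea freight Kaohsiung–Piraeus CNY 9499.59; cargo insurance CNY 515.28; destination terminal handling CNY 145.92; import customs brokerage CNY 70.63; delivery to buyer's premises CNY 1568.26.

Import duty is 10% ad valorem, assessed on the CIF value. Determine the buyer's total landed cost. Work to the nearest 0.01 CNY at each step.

Total landed cost: CNY 506036.32

CFR: the seller pays costs through ocean freight to the destination port, but not insurance.
Already in the invoice (seller's account under CFR): inland to port, freight — exclude.
CIF value = CFR price + insurance = 457895.18 + 515.28 = 458410.46
Import duty = 458410.46 × 10% = 45841.05
Buyer bears: insurance 515.28 + destination terminal 145.92 + brokerage 70.63 + delivery 1568.26 + duty 45841.05 = 48141.14
Landed cost = invoice 457895.18 + 48141.14 = 506036.32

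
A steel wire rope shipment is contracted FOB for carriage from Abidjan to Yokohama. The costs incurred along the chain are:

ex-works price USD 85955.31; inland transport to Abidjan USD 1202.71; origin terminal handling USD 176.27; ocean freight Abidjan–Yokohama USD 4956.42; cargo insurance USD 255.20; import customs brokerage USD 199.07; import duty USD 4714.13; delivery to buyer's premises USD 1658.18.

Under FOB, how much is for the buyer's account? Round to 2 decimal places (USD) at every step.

Buyer's account: USD 11783.00

FOB: the seller bears costs until goods are on board at the origin port; the buyer bears freight, insurance and all costs thereafter.
Seller's account: goods 85955.31 + inland to port 1202.71 + origin terminal 176.27 = 87334.29
Buyer's account: freight 4956.42 + insurance 255.20 + brokerage 199.07 + duty 4714.13 + delivery 1658.18 = 11783.00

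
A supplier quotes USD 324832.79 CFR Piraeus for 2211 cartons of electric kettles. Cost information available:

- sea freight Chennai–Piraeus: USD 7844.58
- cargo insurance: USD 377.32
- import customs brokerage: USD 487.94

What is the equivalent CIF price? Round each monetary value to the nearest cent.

CIF price: USD 325210.11

Not relevant to the conversion: freight — on the seller under both CFR and CIF; already in the CFR price and stays in the CIF price. brokerage — on the buyer under both terms; not part of either seller's price.
From CFR to CIF, the seller additionally bears: insurance.
CIF price = 324832.79 + 377.32 = 325210.11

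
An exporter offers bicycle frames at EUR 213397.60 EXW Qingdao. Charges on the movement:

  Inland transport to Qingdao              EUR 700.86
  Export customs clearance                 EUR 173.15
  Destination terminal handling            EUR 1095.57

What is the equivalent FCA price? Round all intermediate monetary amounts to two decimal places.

FCA price: EUR 214271.61

Not relevant to the conversion: destination terminal — on the buyer under both terms; not part of either seller's price.
From EXW to FCA, the seller additionally bears: inland to port, export clearance.
FCA price = 213397.60 + 700.86 + 173.15 = 214271.61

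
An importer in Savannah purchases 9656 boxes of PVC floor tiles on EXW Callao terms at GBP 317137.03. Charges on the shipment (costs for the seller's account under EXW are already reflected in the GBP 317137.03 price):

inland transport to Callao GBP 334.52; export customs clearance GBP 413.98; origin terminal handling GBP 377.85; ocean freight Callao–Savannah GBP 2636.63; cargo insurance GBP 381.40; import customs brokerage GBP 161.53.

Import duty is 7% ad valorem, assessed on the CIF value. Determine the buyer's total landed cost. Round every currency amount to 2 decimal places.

Total landed cost: GBP 343932.64

EXW: the seller makes goods available at their premises; the buyer bears all onward costs.
CIF value = EXW price + inland to port + export clearance + origin terminal + freight + insurance = 317137.03 + 334.52 + 413.98 + 377.85 + 2636.63 + 381.40 = 321281.41
Import duty = 321281.41 × 7% = 22489.70
Buyer bears: inland to port 334.52 + export clearance 413.98 + origin terminal 377.85 + freight 2636.63 + insurance 381.40 + brokerage 161.53 + duty 22489.70 = 26795.61
Landed cost = invoice 317137.03 + 26795.61 = 343932.64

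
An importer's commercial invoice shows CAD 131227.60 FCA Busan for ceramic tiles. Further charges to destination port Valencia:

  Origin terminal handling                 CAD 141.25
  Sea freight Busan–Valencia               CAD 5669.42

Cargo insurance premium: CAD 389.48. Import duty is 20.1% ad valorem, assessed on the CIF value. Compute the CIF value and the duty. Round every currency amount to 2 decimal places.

CIF value: CAD 137427.75; import duty: CAD 27622.98

CIF = FCA price + pre-shipment costs + freight + insurance
CIF = 131227.60 + 141.25 + 5669.42 + 389.48 = 137427.75
Import duty = 137427.75 × 20.1% = 27622.98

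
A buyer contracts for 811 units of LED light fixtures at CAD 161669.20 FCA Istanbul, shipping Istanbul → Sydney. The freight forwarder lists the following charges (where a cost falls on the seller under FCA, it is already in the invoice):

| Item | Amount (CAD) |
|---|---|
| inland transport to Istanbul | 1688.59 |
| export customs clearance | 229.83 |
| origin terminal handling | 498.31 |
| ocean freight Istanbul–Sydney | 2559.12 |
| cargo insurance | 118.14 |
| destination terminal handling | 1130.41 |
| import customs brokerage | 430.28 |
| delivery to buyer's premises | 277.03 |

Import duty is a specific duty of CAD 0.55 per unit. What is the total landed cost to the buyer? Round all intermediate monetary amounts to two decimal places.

Total landed cost: CAD 167128.54

FCA: the seller delivers export-cleared goods to the carrier; the buyer bears costs from that point.
Already in the invoice (seller's account under FCA): inland to port, export clearance — exclude.
CIF value = FCA price + origin terminal + freight + insurance = 161669.20 + 498.31 + 2559.12 + 118.14 = 164844.77
Import duty = 811 × 0.55 = 446.05
Buyer bears: origin terminal 498.31 + freight 2559.12 + insurance 118.14 + destination terminal 1130.41 + brokerage 430.28 + delivery 277.03 + duty 446.05 = 5459.34
Landed cost = invoice 161669.20 + 5459.34 = 167128.54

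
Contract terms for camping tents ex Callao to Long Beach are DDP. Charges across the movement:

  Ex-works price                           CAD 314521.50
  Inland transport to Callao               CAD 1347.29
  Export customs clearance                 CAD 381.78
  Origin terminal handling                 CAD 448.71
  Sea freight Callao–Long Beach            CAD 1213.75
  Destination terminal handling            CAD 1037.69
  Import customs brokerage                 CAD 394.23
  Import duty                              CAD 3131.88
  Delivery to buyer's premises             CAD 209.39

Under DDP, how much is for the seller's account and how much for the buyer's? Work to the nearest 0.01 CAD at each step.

Seller: CAD 322686.22; buyer: CAD 0.00

DDP: the seller bears all costs including import duty.
Seller's account: goods 314521.50 + inland to port 1347.29 + export clearance 381.78 + origin terminal 448.71 + freight 1213.75 + destination terminal 1037.69 + brokerage 394.23 + duty 3131.88 + delivery 209.39 = 322686.22
Buyer's account: 0.00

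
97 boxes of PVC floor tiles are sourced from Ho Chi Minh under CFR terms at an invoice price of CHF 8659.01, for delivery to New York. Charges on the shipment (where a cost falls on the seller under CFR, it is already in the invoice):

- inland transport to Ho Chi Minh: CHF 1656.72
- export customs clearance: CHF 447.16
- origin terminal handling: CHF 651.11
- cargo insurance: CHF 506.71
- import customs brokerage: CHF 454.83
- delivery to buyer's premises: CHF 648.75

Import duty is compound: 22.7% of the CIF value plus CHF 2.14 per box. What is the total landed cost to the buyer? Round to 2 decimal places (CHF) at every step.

CFR: the seller pays costs through ocean freight to the destination port, but not insurance.
Already in the invoice (seller's account under CFR): inland to port, export clearance, origin terminal — exclude.
CIF value = CFR price + insurance = 8659.01 + 506.71 = 9165.72
Ad valorem component: 9165.72 × 22.7% = 2080.62
Specific component: 97 × 2.14 = 207.58
Import duty = 2080.62 + 207.58 = 2288.20
Buyer bears: insurance 506.71 + brokerage 454.83 + delivery 648.75 + duty 2288.20 = 3898.49
Landed cost = invoice 8659.01 + 3898.49 = 12557.50

Total landed cost: CHF 12557.50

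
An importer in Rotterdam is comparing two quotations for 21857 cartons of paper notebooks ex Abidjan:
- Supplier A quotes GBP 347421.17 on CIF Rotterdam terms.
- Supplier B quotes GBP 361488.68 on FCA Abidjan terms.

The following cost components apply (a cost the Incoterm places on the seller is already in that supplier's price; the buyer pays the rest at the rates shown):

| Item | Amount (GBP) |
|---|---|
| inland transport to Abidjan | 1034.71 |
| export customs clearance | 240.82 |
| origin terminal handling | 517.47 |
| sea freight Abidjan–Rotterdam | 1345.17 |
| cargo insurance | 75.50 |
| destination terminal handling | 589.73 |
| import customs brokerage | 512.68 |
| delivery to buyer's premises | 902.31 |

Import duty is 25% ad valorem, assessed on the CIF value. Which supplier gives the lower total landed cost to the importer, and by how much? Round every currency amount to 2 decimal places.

Supplier A is cheaper by GBP 20007.07

Supplier A (CIF):
The CIF price already equals the CIF value: 347421.17
Import duty = 347421.17 × 25% = 86855.29
Buyer bears (A): 589.73 + 512.68 + 902.31 = 2004.72
Landed cost (A) = invoice 347421.17 + 2004.72 + duty 86855.29 = 436281.18
Supplier B (FCA):
CIF value = FCA price + origin terminal + freight + insurance = 361488.68 + 517.47 + 1345.17 + 75.50 = 363426.82
Import duty = 363426.82 × 25% = 90856.71
Buyer bears (B): 517.47 + 1345.17 + 75.50 + 589.73 + 512.68 + 902.31 = 3942.86
Landed cost (B) = invoice 361488.68 + 3942.86 + duty 90856.71 = 456288.25
Difference = |436281.18 − 456288.25| = 20007.07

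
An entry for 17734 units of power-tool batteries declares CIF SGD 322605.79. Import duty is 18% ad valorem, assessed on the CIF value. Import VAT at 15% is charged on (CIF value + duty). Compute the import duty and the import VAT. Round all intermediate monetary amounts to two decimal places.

Import duty: SGD 58069.04; import VAT: SGD 57101.22

Import duty = 322605.79 × 18% = 58069.04
VAT base = CIF + duty = 322605.79 + 58069.04 = 380674.83
Import VAT = 380674.83 × 15% = 57101.22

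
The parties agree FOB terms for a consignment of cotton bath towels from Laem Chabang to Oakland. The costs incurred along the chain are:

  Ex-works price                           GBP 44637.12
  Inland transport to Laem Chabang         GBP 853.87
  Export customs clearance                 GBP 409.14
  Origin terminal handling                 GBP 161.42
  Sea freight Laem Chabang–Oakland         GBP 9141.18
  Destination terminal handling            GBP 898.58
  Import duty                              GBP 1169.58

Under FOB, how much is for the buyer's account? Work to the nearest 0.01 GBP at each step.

Buyer's account: GBP 11209.34

FOB: the seller bears costs until goods are on board at the origin port; the buyer bears freight, insurance and all costs thereafter.
Seller's account: goods 44637.12 + inland to port 853.87 + export clearance 409.14 + origin terminal 161.42 = 46061.55
Buyer's account: freight 9141.18 + destination terminal 898.58 + duty 1169.58 = 11209.34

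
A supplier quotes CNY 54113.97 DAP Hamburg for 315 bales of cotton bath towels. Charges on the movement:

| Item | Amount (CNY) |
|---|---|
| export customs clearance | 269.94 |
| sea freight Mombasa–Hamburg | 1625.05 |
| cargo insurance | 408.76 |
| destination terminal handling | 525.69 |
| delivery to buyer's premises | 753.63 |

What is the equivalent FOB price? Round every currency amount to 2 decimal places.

FOB price: CNY 50800.84

Not relevant to the conversion: export clearance — on the seller under both DAP and FOB; already in the DAP price and stays in the FOB price.
From DAP to FOB, the seller no longer bears: freight, insurance, destination terminal, delivery.
FOB price = 54113.97 − 1625.05 − 408.76 − 525.69 − 753.63 = 50800.84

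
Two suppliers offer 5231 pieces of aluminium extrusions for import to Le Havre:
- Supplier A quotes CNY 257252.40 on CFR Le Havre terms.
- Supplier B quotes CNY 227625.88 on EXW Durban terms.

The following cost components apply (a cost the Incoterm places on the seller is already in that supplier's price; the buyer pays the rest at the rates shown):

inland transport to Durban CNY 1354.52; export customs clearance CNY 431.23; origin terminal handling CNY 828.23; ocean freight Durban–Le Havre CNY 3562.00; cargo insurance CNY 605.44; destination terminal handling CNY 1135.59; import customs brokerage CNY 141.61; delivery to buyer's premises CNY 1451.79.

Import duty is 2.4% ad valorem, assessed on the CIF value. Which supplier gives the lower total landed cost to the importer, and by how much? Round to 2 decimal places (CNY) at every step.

Supplier A (CFR):
CIF value = CFR price + insurance = 257252.40 + 605.44 = 257857.84
Import duty = 257857.84 × 2.4% = 6188.59
Buyer bears (A): 605.44 + 1135.59 + 141.61 + 1451.79 = 3334.43
Landed cost (A) = invoice 257252.40 + 3334.43 + duty 6188.59 = 266775.42
Supplier B (EXW):
CIF value = EXW price + inland to port + export clearance + origin terminal + freight + insurance = 227625.88 + 1354.52 + 431.23 + 828.23 + 3562.00 + 605.44 = 234407.30
Import duty = 234407.30 × 2.4% = 5625.78
Buyer bears (B): 1354.52 + 431.23 + 828.23 + 3562.00 + 605.44 + 1135.59 + 141.61 + 1451.79 = 9510.41
Landed cost (B) = invoice 227625.88 + 9510.41 + duty 5625.78 = 242762.07
Difference = |266775.42 − 242762.07| = 24013.35

Supplier B is cheaper by CNY 24013.35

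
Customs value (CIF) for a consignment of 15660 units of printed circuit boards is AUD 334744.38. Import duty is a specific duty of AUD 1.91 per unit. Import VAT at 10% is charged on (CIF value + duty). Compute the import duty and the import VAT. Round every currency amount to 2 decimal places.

Import duty = 15660 × 1.91 = 29910.60
VAT base = CIF + duty = 334744.38 + 29910.60 = 364654.98
Import VAT = 364654.98 × 10% = 36465.50

Import duty: AUD 29910.60; import VAT: AUD 36465.50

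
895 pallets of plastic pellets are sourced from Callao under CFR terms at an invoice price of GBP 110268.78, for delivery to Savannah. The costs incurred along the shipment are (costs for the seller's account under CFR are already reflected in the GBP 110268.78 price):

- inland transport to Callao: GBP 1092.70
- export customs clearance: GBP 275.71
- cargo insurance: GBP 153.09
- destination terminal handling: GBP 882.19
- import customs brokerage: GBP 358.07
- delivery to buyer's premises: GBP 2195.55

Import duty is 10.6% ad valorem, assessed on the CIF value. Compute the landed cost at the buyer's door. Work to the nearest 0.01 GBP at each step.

CFR: the seller pays costs through ocean freight to the destination port, but not insurance.
Already in the invoice (seller's account under CFR): inland to port, export clearance — exclude.
CIF value = CFR price + insurance = 110268.78 + 153.09 = 110421.87
Import duty = 110421.87 × 10.6% = 11704.72
Buyer bears: insurance 153.09 + destination terminal 882.19 + brokerage 358.07 + delivery 2195.55 + duty 11704.72 = 15293.62
Landed cost = invoice 110268.78 + 15293.62 = 125562.40

Total landed cost: GBP 125562.40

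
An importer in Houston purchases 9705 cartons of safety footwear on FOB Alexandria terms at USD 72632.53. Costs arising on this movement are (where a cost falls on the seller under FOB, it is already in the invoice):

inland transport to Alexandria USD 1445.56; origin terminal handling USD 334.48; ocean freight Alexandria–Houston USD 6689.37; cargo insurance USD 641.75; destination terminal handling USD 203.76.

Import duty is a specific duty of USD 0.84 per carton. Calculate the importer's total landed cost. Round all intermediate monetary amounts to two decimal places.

FOB: the seller bears costs until goods are on board at the origin port; the buyer bears freight, insurance and all costs thereafter.
Already in the invoice (seller's account under FOB): inland to port, origin terminal — exclude.
CIF value = FOB price + freight + insurance = 72632.53 + 6689.37 + 641.75 = 79963.65
Import duty = 9705 × 0.84 = 8152.20
Buyer bears: freight 6689.37 + insurance 641.75 + destination terminal 203.76 + duty 8152.20 = 15687.08
Landed cost = invoice 72632.53 + 15687.08 = 88319.61

Total landed cost: USD 88319.61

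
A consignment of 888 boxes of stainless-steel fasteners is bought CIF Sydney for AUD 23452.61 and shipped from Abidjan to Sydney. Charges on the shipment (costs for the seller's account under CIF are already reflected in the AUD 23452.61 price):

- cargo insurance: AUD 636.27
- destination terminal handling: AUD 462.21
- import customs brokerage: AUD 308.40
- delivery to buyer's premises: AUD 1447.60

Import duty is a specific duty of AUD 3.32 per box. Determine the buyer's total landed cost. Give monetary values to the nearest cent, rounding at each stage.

CIF: the seller pays costs through ocean freight and marine insurance to the destination port.
Already in the invoice (seller's account under CIF): insurance — exclude.
The CIF price already equals the CIF value: 23452.61
Import duty = 888 × 3.32 = 2948.16
Buyer bears: destination terminal 462.21 + brokerage 308.40 + delivery 1447.60 + duty 2948.16 = 5166.37
Landed cost = invoice 23452.61 + 5166.37 = 28618.98

Total landed cost: AUD 28618.98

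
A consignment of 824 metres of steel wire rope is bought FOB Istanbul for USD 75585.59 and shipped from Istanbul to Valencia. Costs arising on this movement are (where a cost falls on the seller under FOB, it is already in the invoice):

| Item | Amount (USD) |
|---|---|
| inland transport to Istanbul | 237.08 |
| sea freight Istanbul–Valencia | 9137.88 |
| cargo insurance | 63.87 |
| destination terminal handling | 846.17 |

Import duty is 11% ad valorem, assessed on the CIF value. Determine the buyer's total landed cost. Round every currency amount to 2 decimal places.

FOB: the seller bears costs until goods are on board at the origin port; the buyer bears freight, insurance and all costs thereafter.
Already in the invoice (seller's account under FOB): inland to port — exclude.
CIF value = FOB price + freight + insurance = 75585.59 + 9137.88 + 63.87 = 84787.34
Import duty = 84787.34 × 11% = 9326.61
Buyer bears: freight 9137.88 + insurance 63.87 + destination terminal 846.17 + duty 9326.61 = 19374.53
Landed cost = invoice 75585.59 + 19374.53 = 94960.12

Total landed cost: USD 94960.12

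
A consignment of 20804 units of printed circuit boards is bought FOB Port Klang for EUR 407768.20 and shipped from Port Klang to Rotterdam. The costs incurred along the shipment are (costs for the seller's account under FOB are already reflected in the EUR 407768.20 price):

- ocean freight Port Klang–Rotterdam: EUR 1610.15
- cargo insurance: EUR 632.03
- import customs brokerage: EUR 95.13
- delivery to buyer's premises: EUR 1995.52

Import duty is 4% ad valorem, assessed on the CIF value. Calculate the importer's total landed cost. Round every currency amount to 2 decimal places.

FOB: the seller bears costs until goods are on board at the origin port; the buyer bears freight, insurance and all costs thereafter.
CIF value = FOB price + freight + insurance = 407768.20 + 1610.15 + 632.03 = 410010.38
Import duty = 410010.38 × 4% = 16400.42
Buyer bears: freight 1610.15 + insurance 632.03 + brokerage 95.13 + delivery 1995.52 + duty 16400.42 = 20733.25
Landed cost = invoice 407768.20 + 20733.25 = 428501.45

Total landed cost: EUR 428501.45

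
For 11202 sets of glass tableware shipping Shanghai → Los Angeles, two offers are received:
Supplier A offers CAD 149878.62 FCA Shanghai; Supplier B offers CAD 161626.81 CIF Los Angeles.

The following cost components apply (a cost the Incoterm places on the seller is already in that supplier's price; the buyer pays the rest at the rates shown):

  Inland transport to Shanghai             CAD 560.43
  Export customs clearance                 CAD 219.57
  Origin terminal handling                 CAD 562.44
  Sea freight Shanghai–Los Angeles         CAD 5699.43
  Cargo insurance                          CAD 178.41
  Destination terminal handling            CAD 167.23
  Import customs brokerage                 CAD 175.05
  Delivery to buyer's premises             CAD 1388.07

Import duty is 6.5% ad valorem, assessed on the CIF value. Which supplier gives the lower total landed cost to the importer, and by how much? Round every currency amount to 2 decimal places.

Supplier A (FCA):
CIF value = FCA price + origin terminal + freight + insurance = 149878.62 + 562.44 + 5699.43 + 178.41 = 156318.90
Import duty = 156318.90 × 6.5% = 10160.73
Buyer bears (A): 562.44 + 5699.43 + 178.41 + 167.23 + 175.05 + 1388.07 = 8170.63
Landed cost (A) = invoice 149878.62 + 8170.63 + duty 10160.73 = 168209.98
Supplier B (CIF):
The CIF price already equals the CIF value: 161626.81
Import duty = 161626.81 × 6.5% = 10505.74
Buyer bears (B): 167.23 + 175.05 + 1388.07 = 1730.35
Landed cost (B) = invoice 161626.81 + 1730.35 + duty 10505.74 = 173862.90
Difference = |168209.98 − 173862.90| = 5652.92

Supplier A is cheaper by CAD 5652.92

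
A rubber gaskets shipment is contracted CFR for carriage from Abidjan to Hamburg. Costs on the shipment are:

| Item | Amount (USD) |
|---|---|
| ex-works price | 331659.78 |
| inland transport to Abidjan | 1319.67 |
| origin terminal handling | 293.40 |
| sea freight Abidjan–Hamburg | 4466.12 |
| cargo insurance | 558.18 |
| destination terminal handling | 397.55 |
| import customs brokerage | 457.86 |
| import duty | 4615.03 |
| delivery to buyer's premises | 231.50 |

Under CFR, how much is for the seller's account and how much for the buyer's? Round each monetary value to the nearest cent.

Seller: USD 337738.97; buyer: USD 6260.12

CFR: the seller pays costs through ocean freight to the destination port, but not insurance.
Seller's account: goods 331659.78 + inland to port 1319.67 + origin terminal 293.40 + freight 4466.12 = 337738.97
Buyer's account: insurance 558.18 + destination terminal 397.55 + brokerage 457.86 + duty 4615.03 + delivery 231.50 = 6260.12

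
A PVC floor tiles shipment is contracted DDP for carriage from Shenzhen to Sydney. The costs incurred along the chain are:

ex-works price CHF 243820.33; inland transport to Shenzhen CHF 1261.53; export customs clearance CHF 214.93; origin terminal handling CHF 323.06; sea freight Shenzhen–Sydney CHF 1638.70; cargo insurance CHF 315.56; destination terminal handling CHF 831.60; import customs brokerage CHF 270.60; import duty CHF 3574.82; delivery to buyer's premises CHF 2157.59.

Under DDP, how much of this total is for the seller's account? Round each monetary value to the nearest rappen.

DDP: the seller bears all costs including import duty.
Seller's account: goods 243820.33 + inland to port 1261.53 + export clearance 214.93 + origin terminal 323.06 + freight 1638.70 + insurance 315.56 + destination terminal 831.60 + brokerage 270.60 + duty 3574.82 + delivery 2157.59 = 254408.72
Buyer's account: 0.00

Seller's account: CHF 254408.72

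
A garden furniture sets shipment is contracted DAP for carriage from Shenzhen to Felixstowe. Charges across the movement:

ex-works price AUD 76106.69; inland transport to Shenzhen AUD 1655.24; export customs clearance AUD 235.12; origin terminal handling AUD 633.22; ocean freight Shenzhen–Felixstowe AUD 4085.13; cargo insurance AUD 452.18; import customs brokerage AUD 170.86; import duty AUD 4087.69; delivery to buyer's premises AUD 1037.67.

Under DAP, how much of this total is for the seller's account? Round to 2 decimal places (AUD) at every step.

DAP: the seller bears all costs to the named destination except import duty and clearance.
Seller's account: goods 76106.69 + inland to port 1655.24 + export clearance 235.12 + origin terminal 633.22 + freight 4085.13 + insurance 452.18 + delivery 1037.67 = 84205.25
Buyer's account: brokerage 170.86 + duty 4087.69 = 4258.55

Seller's account: AUD 84205.25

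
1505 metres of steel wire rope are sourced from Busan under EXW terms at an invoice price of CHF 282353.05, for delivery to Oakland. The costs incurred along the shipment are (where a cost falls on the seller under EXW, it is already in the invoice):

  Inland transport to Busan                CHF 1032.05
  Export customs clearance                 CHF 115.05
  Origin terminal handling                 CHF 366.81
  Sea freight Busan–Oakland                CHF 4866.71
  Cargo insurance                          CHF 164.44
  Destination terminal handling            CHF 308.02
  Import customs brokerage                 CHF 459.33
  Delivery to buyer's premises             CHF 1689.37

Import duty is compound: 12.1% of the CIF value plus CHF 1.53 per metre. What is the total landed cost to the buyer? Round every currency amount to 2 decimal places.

EXW: the seller makes goods available at their premises; the buyer bears all onward costs.
CIF value = EXW price + inland to port + export clearance + origin terminal + freight + insurance = 282353.05 + 1032.05 + 115.05 + 366.81 + 4866.71 + 164.44 = 288898.11
Ad valorem component: 288898.11 × 12.1% = 34956.67
Specific component: 1505 × 1.53 = 2302.65
Import duty = 34956.67 + 2302.65 = 37259.32
Buyer bears: inland to port 1032.05 + export clearance 115.05 + origin terminal 366.81 + freight 4866.71 + insurance 164.44 + destination terminal 308.02 + brokerage 459.33 + delivery 1689.37 + duty 37259.32 = 46261.10
Landed cost = invoice 282353.05 + 46261.10 = 328614.15

Total landed cost: CHF 328614.15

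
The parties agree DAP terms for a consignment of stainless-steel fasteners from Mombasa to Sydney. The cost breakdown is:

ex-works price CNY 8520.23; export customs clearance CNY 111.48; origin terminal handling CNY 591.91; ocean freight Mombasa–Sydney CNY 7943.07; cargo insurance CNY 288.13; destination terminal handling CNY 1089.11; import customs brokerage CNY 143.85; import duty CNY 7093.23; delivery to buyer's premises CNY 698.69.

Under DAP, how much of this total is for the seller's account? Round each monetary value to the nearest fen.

Seller's account: CNY 19242.62

DAP: the seller bears all costs to the named destination except import duty and clearance.
Seller's account: goods 8520.23 + export clearance 111.48 + origin terminal 591.91 + freight 7943.07 + insurance 288.13 + destination terminal 1089.11 + delivery 698.69 = 19242.62
Buyer's account: brokerage 143.85 + duty 7093.23 = 7237.08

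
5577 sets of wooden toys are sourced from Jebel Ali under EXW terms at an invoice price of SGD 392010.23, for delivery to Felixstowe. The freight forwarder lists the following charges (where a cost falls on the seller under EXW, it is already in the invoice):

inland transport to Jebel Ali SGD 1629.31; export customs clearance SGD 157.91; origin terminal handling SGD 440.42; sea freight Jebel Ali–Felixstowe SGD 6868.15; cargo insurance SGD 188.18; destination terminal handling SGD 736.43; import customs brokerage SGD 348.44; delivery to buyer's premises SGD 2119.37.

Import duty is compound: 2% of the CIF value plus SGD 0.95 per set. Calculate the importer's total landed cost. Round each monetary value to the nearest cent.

Total landed cost: SGD 417822.47

EXW: the seller makes goods available at their premises; the buyer bears all onward costs.
CIF value = EXW price + inland to port + export clearance + origin terminal + freight + insurance = 392010.23 + 1629.31 + 157.91 + 440.42 + 6868.15 + 188.18 = 401294.20
Ad valorem component: 401294.20 × 2% = 8025.88
Specific component: 5577 × 0.95 = 5298.15
Import duty = 8025.88 + 5298.15 = 13324.03
Buyer bears: inland to port 1629.31 + export clearance 157.91 + origin terminal 440.42 + freight 6868.15 + insurance 188.18 + destination terminal 736.43 + brokerage 348.44 + delivery 2119.37 + duty 13324.03 = 25812.24
Landed cost = invoice 392010.23 + 25812.24 = 417822.47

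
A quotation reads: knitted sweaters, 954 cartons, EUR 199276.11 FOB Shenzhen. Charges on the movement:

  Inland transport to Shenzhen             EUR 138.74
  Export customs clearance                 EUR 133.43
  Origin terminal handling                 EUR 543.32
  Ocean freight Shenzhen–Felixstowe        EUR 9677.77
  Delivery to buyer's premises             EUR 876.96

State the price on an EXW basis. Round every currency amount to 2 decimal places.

EXW price: EUR 198460.62

Not relevant to the conversion: freight, delivery — on the buyer under both terms; not part of either seller's price.
From FOB to EXW, the seller no longer bears: inland to port, export clearance, origin terminal.
EXW price = 199276.11 − 138.74 − 133.43 − 543.32 = 198460.62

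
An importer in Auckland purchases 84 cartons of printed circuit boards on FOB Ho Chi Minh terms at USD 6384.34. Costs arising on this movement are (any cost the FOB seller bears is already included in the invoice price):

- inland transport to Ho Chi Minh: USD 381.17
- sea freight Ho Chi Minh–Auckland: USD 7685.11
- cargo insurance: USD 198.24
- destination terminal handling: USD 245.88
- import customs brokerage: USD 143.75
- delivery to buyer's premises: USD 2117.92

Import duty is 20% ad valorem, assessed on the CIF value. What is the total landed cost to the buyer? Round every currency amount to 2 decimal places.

Total landed cost: USD 19628.78

FOB: the seller bears costs until goods are on board at the origin port; the buyer bears freight, insurance and all costs thereafter.
Already in the invoice (seller's account under FOB): inland to port — exclude.
CIF value = FOB price + freight + insurance = 6384.34 + 7685.11 + 198.24 = 14267.69
Import duty = 14267.69 × 20% = 2853.54
Buyer bears: freight 7685.11 + insurance 198.24 + destination terminal 245.88 + brokerage 143.75 + delivery 2117.92 + duty 2853.54 = 13244.44
Landed cost = invoice 6384.34 + 13244.44 = 19628.78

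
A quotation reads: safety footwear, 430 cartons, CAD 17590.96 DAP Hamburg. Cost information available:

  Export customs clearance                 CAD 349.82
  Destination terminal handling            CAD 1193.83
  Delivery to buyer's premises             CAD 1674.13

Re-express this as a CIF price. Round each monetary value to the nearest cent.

Not relevant to the conversion: export clearance — on the seller under both DAP and CIF; already in the DAP price and stays in the CIF price.
From DAP to CIF, the seller no longer bears: destination terminal, delivery.
CIF price = 17590.96 − 1193.83 − 1674.13 = 14723.00

CIF price: CAD 14723.00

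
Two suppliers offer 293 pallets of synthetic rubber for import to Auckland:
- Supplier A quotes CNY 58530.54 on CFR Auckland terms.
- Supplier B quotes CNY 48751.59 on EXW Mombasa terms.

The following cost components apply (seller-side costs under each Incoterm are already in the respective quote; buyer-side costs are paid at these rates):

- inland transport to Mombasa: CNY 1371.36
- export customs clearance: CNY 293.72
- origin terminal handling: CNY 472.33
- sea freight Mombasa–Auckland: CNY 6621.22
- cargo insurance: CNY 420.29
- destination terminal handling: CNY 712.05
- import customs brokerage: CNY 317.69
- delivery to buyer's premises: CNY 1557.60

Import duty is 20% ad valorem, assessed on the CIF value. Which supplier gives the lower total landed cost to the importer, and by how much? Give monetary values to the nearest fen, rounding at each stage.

Supplier B is cheaper by CNY 1224.39

Supplier A (CFR):
CIF value = CFR price + insurance = 58530.54 + 420.29 = 58950.83
Import duty = 58950.83 × 20% = 11790.17
Buyer bears (A): 420.29 + 712.05 + 317.69 + 1557.60 = 3007.63
Landed cost (A) = invoice 58530.54 + 3007.63 + duty 11790.17 = 73328.34
Supplier B (EXW):
CIF value = EXW price + inland to port + export clearance + origin terminal + freight + insurance = 48751.59 + 1371.36 + 293.72 + 472.33 + 6621.22 + 420.29 = 57930.51
Import duty = 57930.51 × 20% = 11586.10
Buyer bears (B): 1371.36 + 293.72 + 472.33 + 6621.22 + 420.29 + 712.05 + 317.69 + 1557.60 = 11766.26
Landed cost (B) = invoice 48751.59 + 11766.26 + duty 11586.10 = 72103.95
Difference = |73328.34 − 72103.95| = 1224.39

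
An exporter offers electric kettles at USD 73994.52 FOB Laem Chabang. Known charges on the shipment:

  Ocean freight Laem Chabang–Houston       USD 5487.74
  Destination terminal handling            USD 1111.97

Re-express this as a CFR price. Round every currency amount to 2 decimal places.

CFR price: USD 79482.26

Not relevant to the conversion: destination terminal — on the buyer under both terms; not part of either seller's price.
From FOB to CFR, the seller additionally bears: freight.
CFR price = 73994.52 + 5487.74 = 79482.26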